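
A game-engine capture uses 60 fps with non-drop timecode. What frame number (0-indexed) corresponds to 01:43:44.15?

373455

Total seconds to the label: (1 × 3600 + 43 × 60 + 44) = 6224.
Frame index = 6224 × 60 + 15 = 373455.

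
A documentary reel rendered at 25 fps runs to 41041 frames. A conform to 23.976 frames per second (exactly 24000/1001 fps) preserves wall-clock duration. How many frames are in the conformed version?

Target frames = source frames × (target rate / source rate) = 41041 × (24000/1001)/(25) = 41041 × 960/1001 = 39360.

39360 frames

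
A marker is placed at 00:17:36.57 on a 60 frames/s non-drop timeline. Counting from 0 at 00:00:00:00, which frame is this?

frame 63417

Total seconds to the label: (0 × 3600 + 17 × 60 + 36) = 1056.
Frame index = 1056 × 60 + 57 = 63417.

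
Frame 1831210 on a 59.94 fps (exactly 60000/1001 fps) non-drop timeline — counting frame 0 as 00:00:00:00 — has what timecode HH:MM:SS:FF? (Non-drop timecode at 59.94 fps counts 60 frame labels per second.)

1831210 ÷ 60 = 30520 full seconds, remainder 10 frames.
30520 s = 8 h 28 min 40 s.
Timecode: 08:28:40:10.

08:28:40:10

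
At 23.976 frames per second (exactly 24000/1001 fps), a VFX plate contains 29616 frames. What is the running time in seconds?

Running time = 29616 / (24000/1001) = 1235.234 s.

1235.234 seconds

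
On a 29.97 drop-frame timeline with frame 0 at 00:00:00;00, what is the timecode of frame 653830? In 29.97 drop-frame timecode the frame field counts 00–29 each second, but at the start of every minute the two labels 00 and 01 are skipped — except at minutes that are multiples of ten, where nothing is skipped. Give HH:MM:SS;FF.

06:03:36;04

Ten DF minutes hold 17982 frames, so frame 653830 lies in block 36 (frames 647352–665333) with 6478 frames into that block.
The block's first minute is 1800 frames and the rest 1798 each; 6478 frames reaches minute 3, so 36 × 18 + 3 × 2 = 654 labels have been skipped so far.
Adding those back, label number 653830 + 654 = 654484 at 30 labels/s is 21816 s + 4 f = 6 h 3 min 36 s frame 4, i.e. 06:03:36;04.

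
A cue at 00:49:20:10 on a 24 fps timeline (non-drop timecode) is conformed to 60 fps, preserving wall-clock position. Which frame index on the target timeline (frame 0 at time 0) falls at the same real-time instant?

frame 177625

Source frame index: (0×3600 + 49×60 + 20) × 24 + 10 = 71050.
Real time: 71050 / (24) = 35525/12 s.
Target frame: (35525/12) × (60) = 177625.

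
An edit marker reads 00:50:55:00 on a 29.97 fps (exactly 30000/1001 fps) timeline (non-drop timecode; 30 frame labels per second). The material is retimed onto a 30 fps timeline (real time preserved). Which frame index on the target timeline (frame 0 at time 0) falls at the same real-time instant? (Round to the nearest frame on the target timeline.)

frame 91742

Source frame index: (0×3600 + 50×60 + 55) × 30 + 0 = 91650.
Real time: 91650 / (30000/1001) = 611611/200 s.
Target frame: (611611/200) × (30) = 1834833/20 ≈ 91741.650 → 91742.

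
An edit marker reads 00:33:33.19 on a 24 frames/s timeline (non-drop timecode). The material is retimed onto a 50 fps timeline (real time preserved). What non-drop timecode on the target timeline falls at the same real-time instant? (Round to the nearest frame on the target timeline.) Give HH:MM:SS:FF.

00:33:33:40

Source frame index: (0×3600 + 33×60 + 33) × 24 + 19 = 48331.
Real time: 48331 / (24) = 48331/24 s.
Target frame: (48331/24) × (50) = 1208275/12 ≈ 100689.583 → 100690.
At 50 labels/s: frame 100690 → 00:33:33:40.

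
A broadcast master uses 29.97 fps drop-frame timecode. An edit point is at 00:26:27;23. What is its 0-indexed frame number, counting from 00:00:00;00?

47585

As if non-drop at 30 labels/s: (0 × 3600 + 26 × 60 + 27) × 30 + 23 = 47633.
Minute boundaries passed: 26; those not divisible by 10: 26 − 2 = 24; dropped labels = 2 × 24 = 48.
Actual frame index = 47633 − 48 = 47585.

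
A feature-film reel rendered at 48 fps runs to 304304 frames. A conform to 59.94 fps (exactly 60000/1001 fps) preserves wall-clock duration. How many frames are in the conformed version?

380000 frames

Target frames = source frames × (target rate / source rate) = 304304 × (60000/1001)/(48) = 304304 × 1250/1001 = 380000.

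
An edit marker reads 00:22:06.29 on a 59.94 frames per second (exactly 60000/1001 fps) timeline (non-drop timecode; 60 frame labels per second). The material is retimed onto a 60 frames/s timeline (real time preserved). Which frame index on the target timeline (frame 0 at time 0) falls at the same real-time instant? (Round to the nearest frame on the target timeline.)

frame 79669

Source frame index: (0×3600 + 22×60 + 6) × 60 + 29 = 79589.
Real time: 79589 / (60000/1001) = 79668589/60000 s.
Target frame: (79668589/60000) × (60) = 79668589/1000 ≈ 79668.589 → 79669.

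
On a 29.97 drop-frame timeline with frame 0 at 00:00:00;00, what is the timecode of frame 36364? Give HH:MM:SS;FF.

Ten DF minutes hold 17982 frames, so frame 36364 lies in block 2 (frames 35964–53945) with 400 frames into that block.
The block's first minute is 1800 frames and the rest 1798 each; 400 frames reaches minute 0, so 2 × 18 + 0 × 2 = 36 labels have been skipped so far.
Adding those back, label number 36364 + 36 = 36400 at 30 labels/s is 1213 s + 10 f = 0 h 20 min 13 s frame 10, i.e. 00:20:13;10.

00:20:13;10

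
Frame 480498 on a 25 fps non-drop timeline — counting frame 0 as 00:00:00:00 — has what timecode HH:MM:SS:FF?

05:20:19:23

480498 ÷ 25 = 19219 full seconds, remainder 23 frames.
19219 s = 5 h 20 min 19 s.
Timecode: 05:20:19:23.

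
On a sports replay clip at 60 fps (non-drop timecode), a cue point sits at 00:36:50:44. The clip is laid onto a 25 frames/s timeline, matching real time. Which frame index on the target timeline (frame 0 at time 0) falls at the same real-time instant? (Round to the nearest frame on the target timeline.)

Source frame index: (0×3600 + 36×60 + 50) × 60 + 44 = 132644.
Real time: 132644 / (60) = 33161/15 s.
Target frame: (33161/15) × (25) = 165805/3 ≈ 55268.333 → 55268.

frame 55268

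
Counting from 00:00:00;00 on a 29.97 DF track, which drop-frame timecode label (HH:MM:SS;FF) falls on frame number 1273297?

Ten DF minutes hold 17982 frames, so frame 1273297 lies in block 70 (frames 1258740–1276721) with 14557 frames into that block.
The block's first minute is 1800 frames and the rest 1798 each; 14557 frames reaches minute 8, so 70 × 18 + 8 × 2 = 1276 labels have been skipped so far.
Adding those back, label number 1273297 + 1276 = 1274573 at 30 labels/s is 42485 s + 23 f = 11 h 48 min 5 s frame 23, i.e. 11:48:05;23.

11:48:05;23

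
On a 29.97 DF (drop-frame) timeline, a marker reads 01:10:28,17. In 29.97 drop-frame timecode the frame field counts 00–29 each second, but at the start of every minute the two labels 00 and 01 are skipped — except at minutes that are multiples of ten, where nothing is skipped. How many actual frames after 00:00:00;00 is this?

126731

Complete 10-minute blocks: 7, each 17982 frames → 125874.
Remaining 0 whole minutes in the current block: 0 frames.
Within the current minute: 28 × 30 + 17 = 857. Total = 125874 + 0 + 857 = 126731.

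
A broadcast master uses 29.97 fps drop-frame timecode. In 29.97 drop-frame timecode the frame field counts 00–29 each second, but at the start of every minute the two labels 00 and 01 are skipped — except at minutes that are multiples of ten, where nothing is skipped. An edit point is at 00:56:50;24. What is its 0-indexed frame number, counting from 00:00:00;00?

102222

Complete 10-minute blocks: 5, each 17982 frames → 89910.
Remaining 6 whole minutes in the current block: 1800 + 5 × 1798 = 10790 frames.
Within the current minute: 50 × 30 + 24 − 2 = 1522 (labels ;00/;01 skipped at this minute). Total = 89910 + 10790 + 1522 = 102222.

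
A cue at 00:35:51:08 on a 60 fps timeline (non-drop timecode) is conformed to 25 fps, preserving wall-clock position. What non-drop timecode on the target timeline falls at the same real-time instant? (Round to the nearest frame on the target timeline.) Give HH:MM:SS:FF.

00:35:51:03

Source frame index: (0×3600 + 35×60 + 51) × 60 + 8 = 129068.
Real time: 129068 / (60) = 32267/15 s.
Target frame: (32267/15) × (25) = 161335/3 ≈ 53778.333 → 53778.
At 25 labels/s: frame 53778 → 00:35:51:03.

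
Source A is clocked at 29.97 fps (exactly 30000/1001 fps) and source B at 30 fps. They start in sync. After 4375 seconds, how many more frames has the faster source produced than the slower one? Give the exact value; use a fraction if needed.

A emits 30000/1001 × 4375 = 18750000/143 frames; B emits 30 × 4375 = 131250.
Difference = 18750/143 frames (≈ 131.1189); B is ahead of A.

18750/143 frames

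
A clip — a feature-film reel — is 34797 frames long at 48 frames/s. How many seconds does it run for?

Running time = 34797 / (48) = 724.9375 s.

724.9375 seconds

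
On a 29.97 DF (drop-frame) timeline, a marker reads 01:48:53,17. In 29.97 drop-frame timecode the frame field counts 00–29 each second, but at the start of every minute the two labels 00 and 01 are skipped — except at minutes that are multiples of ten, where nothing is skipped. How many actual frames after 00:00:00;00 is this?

Complete 10-minute blocks: 10, each 17982 frames → 179820.
Remaining 8 whole minutes in the current block: 1800 + 7 × 1798 = 14386 frames.
Within the current minute: 53 × 30 + 17 − 2 = 1605 (labels ;00/;01 skipped at this minute). Total = 179820 + 14386 + 1605 = 195811.

195811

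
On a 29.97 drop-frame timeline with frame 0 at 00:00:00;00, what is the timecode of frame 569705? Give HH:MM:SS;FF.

Each 10-minute DF block holds 10 × 60 × 30 − 9 × 2 = 17982 frames. 569705 ÷ 17982 → 31 full blocks, remainder 12263.
Within the partial block the first minute is 1800 frames and each further minute 1798, so 6 further minute boundaries passed. Total skipped labels = 18 × 31 + 2 × 6 = 570.
Non-drop label index = 569705 + 570 = 570275; at 30 labels/s that is 05:16:49:05, i.e. DF 05:16:49;05.

05:16:49;05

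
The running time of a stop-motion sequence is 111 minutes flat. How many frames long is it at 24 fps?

159840 frames

111 min = 6660 s.
Frames = 6660 × 24 = 159840.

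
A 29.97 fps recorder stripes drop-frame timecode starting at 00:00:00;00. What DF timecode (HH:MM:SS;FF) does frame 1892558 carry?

Each 10-minute DF block holds 10 × 60 × 30 − 9 × 2 = 17982 frames. 1892558 ÷ 17982 → 105 full blocks, remainder 4448.
Within the partial block the first minute is 1800 frames and each further minute 1798, so 2 further minute boundaries passed. Total skipped labels = 18 × 105 + 2 × 2 = 1894.
Non-drop label index = 1892558 + 1894 = 1894452; at 30 labels/s that is 17:32:28:12, i.e. DF 17:32:28;12.

17:32:28;12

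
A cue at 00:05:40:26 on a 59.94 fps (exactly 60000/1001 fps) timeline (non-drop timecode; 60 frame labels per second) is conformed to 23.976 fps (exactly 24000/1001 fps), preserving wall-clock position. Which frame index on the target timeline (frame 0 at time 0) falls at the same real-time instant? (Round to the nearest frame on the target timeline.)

Source frame index: (0×3600 + 5×60 + 40) × 60 + 26 = 20426.
Real time: 20426 / (60000/1001) = 10223213/30000 s.
Target frame: (10223213/30000) × (24000/1001) = 40852/5 ≈ 8170.400 → 8170.

frame 8170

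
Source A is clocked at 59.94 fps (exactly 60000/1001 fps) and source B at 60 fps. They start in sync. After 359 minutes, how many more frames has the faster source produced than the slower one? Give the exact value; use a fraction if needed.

1292400/1001 frames

359 min = 21540 s.
A emits 60000/1001 × 21540 = 1292400000/1001 frames; B emits 60 × 21540 = 1292400.
Difference = 1292400/1001 frames (≈ 1291.1089); B is ahead of A.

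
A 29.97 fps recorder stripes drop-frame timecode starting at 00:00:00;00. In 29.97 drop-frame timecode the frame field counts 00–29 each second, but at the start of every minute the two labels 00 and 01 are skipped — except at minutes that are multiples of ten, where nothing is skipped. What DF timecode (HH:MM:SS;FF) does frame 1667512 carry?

15:27:19;12

Each 10-minute DF block holds 10 × 60 × 30 − 9 × 2 = 17982 frames. 1667512 ÷ 17982 → 92 full blocks, remainder 13168.
Within the partial block the first minute is 1800 frames and each further minute 1798, so 7 further minute boundaries passed. Total skipped labels = 18 × 92 + 2 × 7 = 1670.
Non-drop label index = 1667512 + 1670 = 1669182; at 30 labels/s that is 15:27:19:12, i.e. DF 15:27:19;12.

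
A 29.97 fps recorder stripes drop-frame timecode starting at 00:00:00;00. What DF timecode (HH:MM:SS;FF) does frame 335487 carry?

03:06:34;03

Each 10-minute DF block holds 10 × 60 × 30 − 9 × 2 = 17982 frames. 335487 ÷ 17982 → 18 full blocks, remainder 11811.
Within the partial block the first minute is 1800 frames and each further minute 1798, so 6 further minute boundaries passed. Total skipped labels = 18 × 18 + 2 × 6 = 336.
Non-drop label index = 335487 + 336 = 335823; at 30 labels/s that is 03:06:34:03, i.e. DF 03:06:34;03.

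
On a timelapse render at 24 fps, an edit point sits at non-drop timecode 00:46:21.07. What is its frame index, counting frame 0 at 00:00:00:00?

66751

Total seconds to the label: (0 × 3600 + 46 × 60 + 21) = 2781.
Frame index = 2781 × 24 + 7 = 66751.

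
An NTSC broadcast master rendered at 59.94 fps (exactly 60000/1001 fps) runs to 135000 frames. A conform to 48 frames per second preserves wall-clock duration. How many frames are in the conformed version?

108108 frames

Target frames = source frames × (target rate / source rate) = 135000 × (48)/(60000/1001) = 135000 × 1001/1250 = 108108.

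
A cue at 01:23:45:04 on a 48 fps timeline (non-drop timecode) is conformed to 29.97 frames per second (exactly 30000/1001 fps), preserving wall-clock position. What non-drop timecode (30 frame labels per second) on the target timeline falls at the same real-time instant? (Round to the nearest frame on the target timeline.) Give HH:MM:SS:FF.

Source frame index: (1×3600 + 23×60 + 45) × 48 + 4 = 241204.
Real time: 241204 / (48) = 60301/12 s.
Target frame: (60301/12) × (30000/1001) = 150752500/1001 ≈ 150601.898 → 150602.
At 30 labels/s: frame 150602 → 01:23:40:02.

01:23:40:02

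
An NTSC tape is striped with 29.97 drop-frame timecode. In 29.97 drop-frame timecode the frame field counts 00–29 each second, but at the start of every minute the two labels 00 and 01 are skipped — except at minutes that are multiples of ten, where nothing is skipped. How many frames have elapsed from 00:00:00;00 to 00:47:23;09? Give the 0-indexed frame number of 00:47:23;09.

85213

Complete 10-minute blocks: 4, each 17982 frames → 71928.
Remaining 7 whole minutes in the current block: 1800 + 6 × 1798 = 12588 frames.
Within the current minute: 23 × 30 + 9 − 2 = 697 (labels ;00/;01 skipped at this minute). Total = 71928 + 12588 + 697 = 85213.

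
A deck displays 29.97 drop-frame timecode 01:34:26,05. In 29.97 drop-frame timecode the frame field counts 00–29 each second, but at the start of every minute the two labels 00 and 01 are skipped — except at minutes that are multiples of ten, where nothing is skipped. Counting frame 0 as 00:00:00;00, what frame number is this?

169815

Complete 10-minute blocks: 9, each 17982 frames → 161838.
Remaining 4 whole minutes in the current block: 1800 + 3 × 1798 = 7194 frames.
Within the current minute: 26 × 30 + 5 − 2 = 783 (labels ;00/;01 skipped at this minute). Total = 161838 + 7194 + 783 = 169815.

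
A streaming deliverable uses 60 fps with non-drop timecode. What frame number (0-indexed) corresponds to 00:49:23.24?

frame 177804

Total seconds to the label: (0 × 3600 + 49 × 60 + 23) = 2963.
Frame index = 2963 × 60 + 24 = 177804.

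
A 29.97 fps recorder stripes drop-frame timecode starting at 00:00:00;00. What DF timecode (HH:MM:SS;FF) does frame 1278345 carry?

11:50:54;03

Ten DF minutes hold 17982 frames, so frame 1278345 lies in block 71 (frames 1276722–1294703) with 1623 frames into that block.
The block's first minute is 1800 frames and the rest 1798 each; 1623 frames reaches minute 0, so 71 × 18 + 0 × 2 = 1278 labels have been skipped so far.
Adding those back, label number 1278345 + 1278 = 1279623 at 30 labels/s is 42654 s + 3 f = 11 h 50 min 54 s frame 3, i.e. 11:50:54;03.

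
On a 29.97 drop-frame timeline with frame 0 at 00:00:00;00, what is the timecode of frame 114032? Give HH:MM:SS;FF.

01:03:24;26

Ten DF minutes hold 17982 frames, so frame 114032 lies in block 6 (frames 107892–125873) with 6140 frames into that block.
The block's first minute is 1800 frames and the rest 1798 each; 6140 frames reaches minute 3, so 6 × 18 + 3 × 2 = 114 labels have been skipped so far.
Adding those back, label number 114032 + 114 = 114146 at 30 labels/s is 3804 s + 26 f = 1 h 3 min 24 s frame 26, i.e. 01:03:24;26.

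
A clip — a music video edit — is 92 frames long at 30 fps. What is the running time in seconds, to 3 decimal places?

Running time = 92 × 1/30 = 46/15 s ≈ 3.067 s.

3.067 seconds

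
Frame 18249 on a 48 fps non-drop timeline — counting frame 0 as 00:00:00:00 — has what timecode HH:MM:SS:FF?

00:06:20:09

18249 ÷ 48 = 380 full seconds, remainder 9 frames.
380 s = 0 h 6 min 20 s.
Timecode: 00:06:20:09.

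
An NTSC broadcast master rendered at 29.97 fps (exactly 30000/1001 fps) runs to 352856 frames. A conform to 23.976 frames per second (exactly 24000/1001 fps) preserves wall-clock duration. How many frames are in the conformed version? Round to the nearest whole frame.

Frames at target rate = 352856 × (24000/1001) / (30000/1001) = 1411424/5 ≈ 282284.800.
Nearest whole frame: 282285.

282285 frames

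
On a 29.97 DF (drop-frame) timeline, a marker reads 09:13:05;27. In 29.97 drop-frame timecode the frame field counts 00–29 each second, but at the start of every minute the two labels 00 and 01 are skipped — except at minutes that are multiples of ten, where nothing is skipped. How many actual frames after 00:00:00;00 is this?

994581

Complete 10-minute blocks: 55, each 17982 frames → 989010.
Remaining 3 whole minutes in the current block: 1800 + 2 × 1798 = 5396 frames.
Within the current minute: 5 × 30 + 27 − 2 = 175 (labels ;00/;01 skipped at this minute). Total = 989010 + 5396 + 175 = 994581.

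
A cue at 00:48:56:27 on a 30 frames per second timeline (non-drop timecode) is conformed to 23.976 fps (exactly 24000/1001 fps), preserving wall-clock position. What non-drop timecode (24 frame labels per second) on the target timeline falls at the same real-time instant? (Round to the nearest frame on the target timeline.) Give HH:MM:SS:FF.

Source frame index: (0×3600 + 48×60 + 56) × 30 + 27 = 88107.
Real time: 88107 / (30) = 29369/10 s.
Target frame: (29369/10) × (24000/1001) = 70485600/1001 ≈ 70415.185 → 70415.
At 24 labels/s: frame 70415 → 00:48:53:23.

00:48:53:23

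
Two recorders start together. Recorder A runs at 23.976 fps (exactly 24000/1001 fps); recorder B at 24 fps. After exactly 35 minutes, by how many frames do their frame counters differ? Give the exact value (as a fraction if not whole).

7200/143 frames

35 min = 2100 s.
A emits 24000/1001 × 2100 = 7200000/143 frames; B emits 24 × 2100 = 50400.
Difference = 7200/143 frames (≈ 50.3497); B is ahead of A.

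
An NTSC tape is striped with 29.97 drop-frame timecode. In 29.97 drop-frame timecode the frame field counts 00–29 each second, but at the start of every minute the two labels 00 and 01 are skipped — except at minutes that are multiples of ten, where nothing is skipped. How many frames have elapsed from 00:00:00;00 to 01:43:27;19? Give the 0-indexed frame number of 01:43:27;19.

As if non-drop at 30 labels/s: (1 × 3600 + 43 × 60 + 27) × 30 + 19 = 186229.
Minute boundaries passed: 103; those not divisible by 10: 103 − 10 = 93; dropped labels = 2 × 93 = 186.
Actual frame index = 186229 − 186 = 186043.

186043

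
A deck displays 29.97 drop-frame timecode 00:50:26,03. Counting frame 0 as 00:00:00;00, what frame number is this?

90693

As if non-drop at 30 labels/s: (0 × 3600 + 50 × 60 + 26) × 30 + 3 = 90783.
Minute boundaries passed: 50; those not divisible by 10: 50 − 5 = 45; dropped labels = 2 × 45 = 90.
Actual frame index = 90783 − 90 = 90693.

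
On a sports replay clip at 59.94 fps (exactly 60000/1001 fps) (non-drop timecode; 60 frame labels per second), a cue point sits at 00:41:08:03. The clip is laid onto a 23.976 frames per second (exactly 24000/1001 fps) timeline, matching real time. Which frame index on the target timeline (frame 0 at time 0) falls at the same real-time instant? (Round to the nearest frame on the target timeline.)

frame 59233

Source frame index: (0×3600 + 41×60 + 8) × 60 + 3 = 148083.
Real time: 148083 / (60000/1001) = 49410361/20000 s.
Target frame: (49410361/20000) × (24000/1001) = 296166/5 ≈ 59233.200 → 59233.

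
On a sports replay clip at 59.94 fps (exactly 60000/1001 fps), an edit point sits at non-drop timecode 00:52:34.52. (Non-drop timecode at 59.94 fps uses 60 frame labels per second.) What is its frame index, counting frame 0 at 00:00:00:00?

frame 189292

Total seconds to the label: (0 × 3600 + 52 × 60 + 34) = 3154.
Frame index = 3154 × 60 + 52 = 189292.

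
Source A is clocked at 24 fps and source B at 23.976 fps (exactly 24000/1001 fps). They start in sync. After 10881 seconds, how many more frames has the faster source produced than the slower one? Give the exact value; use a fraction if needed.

A emits 24 × 10881 = 261144 frames; B emits 24000/1001 × 10881 = 20088000/77.
Difference = 20088/77 frames (≈ 260.8831); B is behind A.

20088/77 frames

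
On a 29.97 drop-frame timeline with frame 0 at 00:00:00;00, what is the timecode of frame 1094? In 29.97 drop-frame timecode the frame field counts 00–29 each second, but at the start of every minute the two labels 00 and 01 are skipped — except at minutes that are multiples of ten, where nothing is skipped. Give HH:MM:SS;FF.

00:00:36;14

Each 10-minute DF block holds 10 × 60 × 30 − 9 × 2 = 17982 frames. 1094 ÷ 17982 → 0 full blocks, remainder 1094.
Within the partial block the first minute is 1800 frames and each further minute 1798, so 0 further minute boundaries passed. Total skipped labels = 18 × 0 + 2 × 0 = 0.
Non-drop label index = 1094 + 0 = 1094; at 30 labels/s that is 00:00:36:14, i.e. DF 00:00:36;14.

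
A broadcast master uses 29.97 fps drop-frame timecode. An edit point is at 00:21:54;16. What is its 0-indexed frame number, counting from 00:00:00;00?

Complete 10-minute blocks: 2, each 17982 frames → 35964.
Remaining 1 whole minute in the current block: 1800 + 0 × 1798 = 1800 frames.
Within the current minute: 54 × 30 + 16 − 2 = 1634 (labels ;00/;01 skipped at this minute). Total = 35964 + 1800 + 1634 = 39398.

39398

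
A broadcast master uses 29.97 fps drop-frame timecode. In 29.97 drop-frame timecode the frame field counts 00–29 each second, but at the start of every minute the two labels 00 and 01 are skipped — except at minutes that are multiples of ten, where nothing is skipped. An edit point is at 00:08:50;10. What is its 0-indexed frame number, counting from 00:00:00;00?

15894

As if non-drop at 30 labels/s: (0 × 3600 + 8 × 60 + 50) × 30 + 10 = 15910.
Minute boundaries passed: 8; those not divisible by 10: 8 − 0 = 8; dropped labels = 2 × 8 = 16.
Actual frame index = 15910 − 16 = 15894.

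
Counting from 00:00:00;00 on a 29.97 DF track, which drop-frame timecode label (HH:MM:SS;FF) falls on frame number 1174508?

10:53:09;14

Ten DF minutes hold 17982 frames, so frame 1174508 lies in block 65 (frames 1168830–1186811) with 5678 frames into that block.
The block's first minute is 1800 frames and the rest 1798 each; 5678 frames reaches minute 3, so 65 × 18 + 3 × 2 = 1176 labels have been skipped so far.
Adding those back, label number 1174508 + 1176 = 1175684 at 30 labels/s is 39189 s + 14 f = 10 h 53 min 9 s frame 14, i.e. 10:53:09;14.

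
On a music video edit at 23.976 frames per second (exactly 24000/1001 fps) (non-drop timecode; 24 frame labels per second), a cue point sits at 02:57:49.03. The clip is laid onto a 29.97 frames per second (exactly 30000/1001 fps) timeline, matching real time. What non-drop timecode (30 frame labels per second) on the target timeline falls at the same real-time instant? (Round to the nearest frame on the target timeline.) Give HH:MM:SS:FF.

02:57:49:04

Source frame index: (2×3600 + 57×60 + 49) × 24 + 3 = 256059.
Real time: 256059 / (24000/1001) = 85438353/8000 s.
Target frame: (85438353/8000) × (30000/1001) = 1280295/4 ≈ 320073.750 → 320074.
At 30 labels/s: frame 320074 → 02:57:49:04.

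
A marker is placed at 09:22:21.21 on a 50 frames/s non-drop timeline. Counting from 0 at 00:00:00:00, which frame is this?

1687071

Total seconds to the label: (9 × 3600 + 22 × 60 + 21) = 33741.
Frame index = 33741 × 50 + 21 = 1687071.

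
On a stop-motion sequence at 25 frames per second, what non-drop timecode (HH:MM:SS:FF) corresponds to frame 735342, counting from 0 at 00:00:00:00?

735342 ÷ 25 = 29413 full seconds, remainder 17 frames.
29413 s = 8 h 10 min 13 s.
Timecode: 08:10:13:17.

08:10:13:17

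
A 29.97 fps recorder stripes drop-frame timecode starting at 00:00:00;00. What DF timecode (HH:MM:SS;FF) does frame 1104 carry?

Ten DF minutes hold 17982 frames, so frame 1104 lies in block 0 (frames 0–17981) with 1104 frames into that block.
The block's first minute is 1800 frames and the rest 1798 each; 1104 frames reaches minute 0, so 0 × 18 + 0 × 2 = 0 labels have been skipped so far.
Adding those back, label number 1104 + 0 = 1104 at 30 labels/s is 36 s + 24 f = 0 h 0 min 36 s frame 24, i.e. 00:00:36;24.

00:00:36;24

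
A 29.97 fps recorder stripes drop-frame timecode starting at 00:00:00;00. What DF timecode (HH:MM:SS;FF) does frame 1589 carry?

Ten DF minutes hold 17982 frames, so frame 1589 lies in block 0 (frames 0–17981) with 1589 frames into that block.
The block's first minute is 1800 frames and the rest 1798 each; 1589 frames reaches minute 0, so 0 × 18 + 0 × 2 = 0 labels have been skipped so far.
Adding those back, label number 1589 + 0 = 1589 at 30 labels/s is 52 s + 29 f = 0 h 0 min 52 s frame 29, i.e. 00:00:52;29.

00:00:52;29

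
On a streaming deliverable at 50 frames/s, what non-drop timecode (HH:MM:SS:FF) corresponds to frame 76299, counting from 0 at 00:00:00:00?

76299 ÷ 50 = 1525 full seconds, remainder 49 frames.
1525 s = 0 h 25 min 25 s.
Timecode: 00:25:25:49.

00:25:25:49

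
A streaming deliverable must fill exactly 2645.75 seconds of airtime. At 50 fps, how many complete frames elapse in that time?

132287 frames

Frames = 2645.75 × 50 = 264575/2 ≈ 132287.5000.
Complete frames: 132287.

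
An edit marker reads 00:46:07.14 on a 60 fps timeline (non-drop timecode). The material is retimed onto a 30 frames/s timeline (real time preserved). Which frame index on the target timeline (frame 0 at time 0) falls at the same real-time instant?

Source frame index: (0×3600 + 46×60 + 7) × 60 + 14 = 166034.
Real time: 166034 / (60) = 83017/30 s.
Target frame: (83017/30) × (30) = 83017.

frame 83017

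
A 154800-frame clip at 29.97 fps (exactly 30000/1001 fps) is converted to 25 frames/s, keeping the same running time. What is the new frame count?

Target frames = source frames × (target rate / source rate) = 154800 × (25)/(30000/1001) = 154800 × 1001/1200 = 129129.

129129 frames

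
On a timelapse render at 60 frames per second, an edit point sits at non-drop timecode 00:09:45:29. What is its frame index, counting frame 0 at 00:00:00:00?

Total seconds to the label: (0 × 3600 + 9 × 60 + 45) = 585.
Frame index = 585 × 60 + 29 = 35129.

35129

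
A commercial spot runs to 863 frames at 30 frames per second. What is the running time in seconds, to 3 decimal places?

Running time = 863 × 1/30 = 863/30 s ≈ 28.767 s.

28.767 seconds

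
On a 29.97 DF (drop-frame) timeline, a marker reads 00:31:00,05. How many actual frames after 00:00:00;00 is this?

Complete 10-minute blocks: 3, each 17982 frames → 53946.
Remaining 1 whole minute in the current block: 1800 + 0 × 1798 = 1800 frames.
Within the current minute: 0 × 30 + 5 − 2 = 3 (labels ;00/;01 skipped at this minute). Total = 53946 + 1800 + 3 = 55749.

55749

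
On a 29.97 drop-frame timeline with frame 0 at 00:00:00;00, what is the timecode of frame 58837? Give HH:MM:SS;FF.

00:32:43;05

Each 10-minute DF block holds 10 × 60 × 30 − 9 × 2 = 17982 frames. 58837 ÷ 17982 → 3 full blocks, remainder 4891.
Within the partial block the first minute is 1800 frames and each further minute 1798, so 2 further minute boundaries passed. Total skipped labels = 18 × 3 + 2 × 2 = 58.
Non-drop label index = 58837 + 58 = 58895; at 30 labels/s that is 00:32:43:05, i.e. DF 00:32:43;05.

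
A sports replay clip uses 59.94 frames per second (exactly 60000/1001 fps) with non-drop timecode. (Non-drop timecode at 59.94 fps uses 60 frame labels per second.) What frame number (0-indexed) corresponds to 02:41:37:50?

581870

Total seconds to the label: (2 × 3600 + 41 × 60 + 37) = 9697.
Frame index = 9697 × 60 + 50 = 581870.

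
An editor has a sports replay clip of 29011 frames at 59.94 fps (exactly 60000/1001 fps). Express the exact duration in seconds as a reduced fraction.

29040011/60000 seconds

Running time = 29011 ÷ (60000/1001) = 29011 × 1001/60000 = 29040011/60000 s.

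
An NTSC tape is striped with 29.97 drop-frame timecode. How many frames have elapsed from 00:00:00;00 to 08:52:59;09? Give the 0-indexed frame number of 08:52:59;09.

Complete 10-minute blocks: 53, each 17982 frames → 953046.
Remaining 2 whole minutes in the current block: 1800 + 1 × 1798 = 3598 frames.
Within the current minute: 59 × 30 + 9 − 2 = 1777 (labels ;00/;01 skipped at this minute). Total = 953046 + 3598 + 1777 = 958421.

958421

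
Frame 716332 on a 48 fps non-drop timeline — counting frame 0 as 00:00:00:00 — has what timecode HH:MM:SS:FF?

716332 ÷ 48 = 14923 full seconds, remainder 28 frames.
14923 s = 4 h 8 min 43 s.
Timecode: 04:08:43:28.

04:08:43:28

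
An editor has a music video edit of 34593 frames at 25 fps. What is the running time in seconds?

1383.72 seconds

Running time = 34593 / (25) = 1383.72 s.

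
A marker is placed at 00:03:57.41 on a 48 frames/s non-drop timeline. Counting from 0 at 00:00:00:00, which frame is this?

Total seconds to the label: (0 × 3600 + 3 × 60 + 57) = 237.
Frame index = 237 × 48 + 41 = 11417.

frame 11417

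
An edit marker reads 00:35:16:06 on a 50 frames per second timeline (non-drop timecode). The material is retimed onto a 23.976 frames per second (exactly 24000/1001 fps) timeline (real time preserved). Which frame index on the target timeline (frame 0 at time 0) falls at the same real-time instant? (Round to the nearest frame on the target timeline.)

frame 50736

Source frame index: (0×3600 + 35×60 + 16) × 50 + 6 = 105806.
Real time: 105806 / (50) = 52903/25 s.
Target frame: (52903/25) × (24000/1001) = 50786880/1001 ≈ 50736.144 → 50736.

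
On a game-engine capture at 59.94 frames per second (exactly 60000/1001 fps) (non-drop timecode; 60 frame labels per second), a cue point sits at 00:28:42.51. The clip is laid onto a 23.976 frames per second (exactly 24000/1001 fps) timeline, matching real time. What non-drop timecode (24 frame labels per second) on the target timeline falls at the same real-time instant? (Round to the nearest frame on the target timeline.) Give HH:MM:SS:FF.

00:28:42:20

Source frame index: (0×3600 + 28×60 + 42) × 60 + 51 = 103371.
Real time: 103371 / (60000/1001) = 34491457/20000 s.
Target frame: (34491457/20000) × (24000/1001) = 206742/5 ≈ 41348.400 → 41348.
At 24 labels/s: frame 41348 → 00:28:42:20.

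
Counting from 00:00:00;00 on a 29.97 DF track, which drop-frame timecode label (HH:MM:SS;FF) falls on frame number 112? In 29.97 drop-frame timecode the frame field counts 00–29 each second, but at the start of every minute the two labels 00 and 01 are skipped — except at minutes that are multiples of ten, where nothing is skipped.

00:00:03;22

Each 10-minute DF block holds 10 × 60 × 30 − 9 × 2 = 17982 frames. 112 ÷ 17982 → 0 full blocks, remainder 112.
Within the partial block the first minute is 1800 frames and each further minute 1798, so 0 further minute boundaries passed. Total skipped labels = 18 × 0 + 2 × 0 = 0.
Non-drop label index = 112 + 0 = 112; at 30 labels/s that is 00:00:03:22, i.e. DF 00:00:03;22.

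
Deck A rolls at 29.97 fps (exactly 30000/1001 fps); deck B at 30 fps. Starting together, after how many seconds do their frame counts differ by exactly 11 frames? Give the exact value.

11011/30 seconds

The gap grows by |30 − 30000/1001| = 30/1001 frames per second.
Time for a 11-frame gap: 11 ÷ (30/1001) = 11011/30 s.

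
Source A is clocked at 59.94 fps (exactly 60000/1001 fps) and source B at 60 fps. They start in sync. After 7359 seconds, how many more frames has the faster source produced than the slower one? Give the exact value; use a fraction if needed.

A emits 60000/1001 × 7359 = 40140000/91 frames; B emits 60 × 7359 = 441540.
Difference = 40140/91 frames (≈ 441.0989); B is ahead of A.

40140/91 frames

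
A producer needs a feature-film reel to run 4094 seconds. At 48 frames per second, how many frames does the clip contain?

196512 frames

Frames = 4094 × 48 = 196512.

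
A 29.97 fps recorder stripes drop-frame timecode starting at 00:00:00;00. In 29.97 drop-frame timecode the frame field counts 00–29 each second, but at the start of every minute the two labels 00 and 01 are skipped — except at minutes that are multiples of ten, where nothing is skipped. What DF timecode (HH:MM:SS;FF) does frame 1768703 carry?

Each 10-minute DF block holds 10 × 60 × 30 − 9 × 2 = 17982 frames. 1768703 ÷ 17982 → 98 full blocks, remainder 6467.
Within the partial block the first minute is 1800 frames and each further minute 1798, so 3 further minute boundaries passed. Total skipped labels = 18 × 98 + 2 × 3 = 1770.
Non-drop label index = 1768703 + 1770 = 1770473; at 30 labels/s that is 16:23:35:23, i.e. DF 16:23:35;23.

16:23:35;23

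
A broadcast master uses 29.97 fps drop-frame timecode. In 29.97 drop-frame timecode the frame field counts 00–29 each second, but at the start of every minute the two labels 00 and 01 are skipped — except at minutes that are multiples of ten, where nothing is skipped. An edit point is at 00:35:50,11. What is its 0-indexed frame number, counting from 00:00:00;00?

64447

As if non-drop at 30 labels/s: (0 × 3600 + 35 × 60 + 50) × 30 + 11 = 64511.
Minute boundaries passed: 35; those not divisible by 10: 35 − 3 = 32; dropped labels = 2 × 32 = 64.
Actual frame index = 64511 − 64 = 64447.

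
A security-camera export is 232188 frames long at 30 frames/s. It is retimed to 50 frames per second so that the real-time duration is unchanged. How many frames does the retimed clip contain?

386980 frames

Target frames = source frames × (target rate / source rate) = 232188 × (50)/(30) = 232188 × 5/3 = 386980.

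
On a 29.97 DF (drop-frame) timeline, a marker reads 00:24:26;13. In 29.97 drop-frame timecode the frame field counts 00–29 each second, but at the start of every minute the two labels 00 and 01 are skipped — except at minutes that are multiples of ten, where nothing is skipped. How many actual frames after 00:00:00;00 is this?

43949

Complete 10-minute blocks: 2, each 17982 frames → 35964.
Remaining 4 whole minutes in the current block: 1800 + 3 × 1798 = 7194 frames.
Within the current minute: 26 × 30 + 13 − 2 = 791 (labels ;00/;01 skipped at this minute). Total = 35964 + 7194 + 791 = 43949.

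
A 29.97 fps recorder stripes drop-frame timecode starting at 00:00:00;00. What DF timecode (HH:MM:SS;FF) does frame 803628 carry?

Each 10-minute DF block holds 10 × 60 × 30 − 9 × 2 = 17982 frames. 803628 ÷ 17982 → 44 full blocks, remainder 12420.
Within the partial block the first minute is 1800 frames and each further minute 1798, so 6 further minute boundaries passed. Total skipped labels = 18 × 44 + 2 × 6 = 804.
Non-drop label index = 803628 + 804 = 804432; at 30 labels/s that is 07:26:54:12, i.e. DF 07:26:54;12.

07:26:54;12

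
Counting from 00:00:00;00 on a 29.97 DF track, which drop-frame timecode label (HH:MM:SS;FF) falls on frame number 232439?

Ten DF minutes hold 17982 frames, so frame 232439 lies in block 12 (frames 215784–233765) with 16655 frames into that block.
The block's first minute is 1800 frames and the rest 1798 each; 16655 frames reaches minute 9, so 12 × 18 + 9 × 2 = 234 labels have been skipped so far.
Adding those back, label number 232439 + 234 = 232673 at 30 labels/s is 7755 s + 23 f = 2 h 9 min 15 s frame 23, i.e. 02:09:15;23.

02:09:15;23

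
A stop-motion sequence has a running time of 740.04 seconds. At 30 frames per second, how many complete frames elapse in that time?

Frames = 740.04 × 30 = 111006/5 ≈ 22201.2000.
Complete frames: 22201.

22201 frames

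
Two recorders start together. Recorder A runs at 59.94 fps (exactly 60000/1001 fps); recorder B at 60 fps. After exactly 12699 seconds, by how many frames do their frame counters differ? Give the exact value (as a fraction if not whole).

A emits 60000/1001 × 12699 = 761940000/1001 frames; B emits 60 × 12699 = 761940.
Difference = 761940/1001 frames (≈ 761.1788); B is ahead of A.

761940/1001 frames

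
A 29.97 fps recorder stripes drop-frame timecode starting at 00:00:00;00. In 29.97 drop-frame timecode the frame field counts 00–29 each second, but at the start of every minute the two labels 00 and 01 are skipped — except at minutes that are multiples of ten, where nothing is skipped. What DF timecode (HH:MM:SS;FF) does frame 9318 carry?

00:05:10;28

Ten DF minutes hold 17982 frames, so frame 9318 lies in block 0 (frames 0–17981) with 9318 frames into that block.
The block's first minute is 1800 frames and the rest 1798 each; 9318 frames reaches minute 5, so 0 × 18 + 5 × 2 = 10 labels have been skipped so far.
Adding those back, label number 9318 + 10 = 9328 at 30 labels/s is 310 s + 28 f = 0 h 5 min 10 s frame 28, i.e. 00:05:10;28.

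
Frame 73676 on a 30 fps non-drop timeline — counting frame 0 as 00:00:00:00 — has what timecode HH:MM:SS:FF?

73676 ÷ 30 = 2455 full seconds, remainder 26 frames.
2455 s = 0 h 40 min 55 s.
Timecode: 00:40:55:26.

00:40:55:26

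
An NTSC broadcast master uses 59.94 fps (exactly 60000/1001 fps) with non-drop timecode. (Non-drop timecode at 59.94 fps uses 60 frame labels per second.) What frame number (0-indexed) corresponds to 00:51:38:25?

185905

Total seconds to the label: (0 × 3600 + 51 × 60 + 38) = 3098.
Frame index = 3098 × 60 + 25 = 185905.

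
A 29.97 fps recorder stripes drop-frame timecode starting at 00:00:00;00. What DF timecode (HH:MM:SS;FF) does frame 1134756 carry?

Each 10-minute DF block holds 10 × 60 × 30 − 9 × 2 = 17982 frames. 1134756 ÷ 17982 → 63 full blocks, remainder 1890.
Within the partial block the first minute is 1800 frames and each further minute 1798, so 1 further minute boundary passed. Total skipped labels = 18 × 63 + 2 × 1 = 1136.
Non-drop label index = 1134756 + 1136 = 1135892; at 30 labels/s that is 10:31:03:02, i.e. DF 10:31:03;02.

10:31:03;02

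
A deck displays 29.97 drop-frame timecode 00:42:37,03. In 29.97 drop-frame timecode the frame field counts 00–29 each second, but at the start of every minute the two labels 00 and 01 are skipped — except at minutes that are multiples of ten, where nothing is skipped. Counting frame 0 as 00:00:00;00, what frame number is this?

76637

Complete 10-minute blocks: 4, each 17982 frames → 71928.
Remaining 2 whole minutes in the current block: 1800 + 1 × 1798 = 3598 frames.
Within the current minute: 37 × 30 + 3 − 2 = 1111 (labels ;00/;01 skipped at this minute). Total = 71928 + 3598 + 1111 = 76637.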